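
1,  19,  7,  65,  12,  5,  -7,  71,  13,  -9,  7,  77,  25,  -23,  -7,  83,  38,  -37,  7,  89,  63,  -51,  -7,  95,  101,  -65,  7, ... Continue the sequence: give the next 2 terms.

101, 164

Split by position mod 4 into 4 tracks.
Track A: 1, 12, 13, 25, 38, 63, 101. Fibonacci-style (each term is the sum of the two before it).
Track B: 19, 5, -9, -23, -37, -51, -65. Subtracting 14 each time.
Track C: 7, -7, 7, -7, 7, -7, 7. The oscillation 7·(−1)^(n+1).
Track D: 65, 71, 77, 83, 89, 95. Adding 6 each time.
Term 28 comes from track D (its 7th entry): 101.
Term 29 comes from track A (its 8th entry): 164.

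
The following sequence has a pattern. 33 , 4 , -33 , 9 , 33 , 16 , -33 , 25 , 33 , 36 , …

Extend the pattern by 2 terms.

Taking every 2nd term gives 2 separate tracks.
Stream A: 33, -33, 33, -33, 33. Alternating ±33.
Stream B: 4, 9, 16, 25, 36. Consecutive squares n² from n = 2.
Position 11 falls in stream A as its term 6, giving -33.
Term 12 comes from stream B (its 6th entry): 49.

-33, 49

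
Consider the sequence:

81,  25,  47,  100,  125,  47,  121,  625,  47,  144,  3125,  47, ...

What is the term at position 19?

225

Split by position mod 3: positions 1, 4, 7, … form one track, and each other residue class forms its own.
Stream A: 81, 100, 121, 144 — the squares 9², 10², 11², ….
Stream B: 25, 125, 625, 3125 — powers of 5.
Stream C: 47, 47, 47, 47 — always 47.
Position 19 → stream A, term 7 = 225.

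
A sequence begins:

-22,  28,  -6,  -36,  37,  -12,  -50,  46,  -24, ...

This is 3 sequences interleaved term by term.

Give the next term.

Split by position mod 3 into 3 tracks.
Track A: -22, -36, -50 — arithmetic with common difference −14.
Track B: 28, 37, 46 — adding 9 each time.
Track C: -6, -12, -24 — geometric, ×2 each step.
Position 10 falls in track A as its term 4, giving -64.

-64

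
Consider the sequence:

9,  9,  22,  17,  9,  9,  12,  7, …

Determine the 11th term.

The slot pattern repeats as AABB (period 4), so there are 2 interleaved tracks.
Track A: 9, 9, 9, 9 — constant 9.
Track B: 22, 17, 12, 7 — arithmetic with common difference −5.
The 11th slot belongs to track B; its 5th term is 2.

2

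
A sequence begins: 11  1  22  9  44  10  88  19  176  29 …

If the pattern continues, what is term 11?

352

Taking every 2nd term gives 2 separate tracks.
Stream A: 11, 22, 44, 88, 176 (a geometric progression (common ratio 2)).
Stream B: 1, 9, 10, 19, 29 (a Fibonacci-like recurrence a_n = a_{n-1} + a_{n-2}).
Position 11 → stream A, term 6 = 352.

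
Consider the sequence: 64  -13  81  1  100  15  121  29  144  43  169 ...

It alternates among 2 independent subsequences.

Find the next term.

Taking every 2nd term gives 2 separate tracks.
Stream A: 64, 81, 100, 121, 144, 169 — perfect squares starting at 8².
Stream B: -13, 1, 15, 29, 43 — adding 14 each time.
The 12th slot belongs to stream B; its 6th term is 57.

57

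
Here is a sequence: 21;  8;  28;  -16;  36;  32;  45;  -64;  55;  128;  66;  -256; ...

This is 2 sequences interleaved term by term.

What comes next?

78

Positions 1, 3, 5, … form one subsequence and positions 2, 4, 6, … form another.
Subsequence A = 21, 28, 36, 45, 55, 66: triangular numbers starting at T_6.
Subsequence B = 8, -16, 32, -64, 128, -256: geometric, ×-2 each step.
The 13th slot belongs to subsequence A; its 7th term is 78.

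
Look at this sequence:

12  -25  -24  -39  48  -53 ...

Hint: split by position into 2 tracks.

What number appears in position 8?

-67

Positions 1, 3, 5, … form one subsequence and positions 2, 4, 6, … form another.
Track A: 12, -24, 48 — multiplying by -2 each time.
Track B: -25, -39, -53 — subtracting 14 each time.
Position 8 → track B, term 4 = -67.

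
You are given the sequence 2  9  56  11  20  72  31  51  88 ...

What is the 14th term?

348

Positions follow the repeating pattern AAB; grouping by letter gives 2 tracks.
Track A: 2, 9, 11, 20, 31, 51 — Fibonacci-style (each term is the sum of the two before it).
Track B: 56, 72, 88 — arithmetic with common difference +16.
Position 14 falls in track A as its term 10, giving 348.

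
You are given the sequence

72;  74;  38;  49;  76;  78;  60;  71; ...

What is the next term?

80

Positions follow the repeating pattern AABB; grouping by letter gives 2 tracks.
Track A: 72, 74, 76, 78. Linear: a_n = 70 + 2·n.
Track B: 38, 49, 60, 71. Linear: a_n = 27 + 11·n.
The 9th slot belongs to track A; its 5th term is 80.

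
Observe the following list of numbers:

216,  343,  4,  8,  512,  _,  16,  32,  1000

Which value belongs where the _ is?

The slot pattern repeats as AABB (period 4), so there are 2 interleaved tracks.
Track A is 216, 343, 512, ?, 1000, which is perfect cubes starting at 6³.
Track B is 4, 8, 16, 32, which is powers of 2.
Filling track A at index 4 by its rule yields 729.

729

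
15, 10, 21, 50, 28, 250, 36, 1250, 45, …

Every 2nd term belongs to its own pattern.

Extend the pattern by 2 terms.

6250, 55

Positions 1, 3, 5, … form one subsequence and positions 2, 4, 6, … form another.
Track A: 15, 21, 28, 36, 45 (triangular numbers starting at T_5).
Track B: 10, 50, 250, 1250 (a geometric progression (common ratio 5)).
Term 10 comes from track B (its 5th entry): 6250.
The 11th slot belongs to track A; its 6th term is 55.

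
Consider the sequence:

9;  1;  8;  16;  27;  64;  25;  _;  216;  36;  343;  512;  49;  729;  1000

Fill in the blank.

125

Reading positions in blocks of 3 reveals the pattern ABB — 2 tracks woven together.
Track A is 9, 16, 25, 36, 49, which is consecutive squares n² from n = 3.
Track B is 1, 8, 27, 64, ?, 216, 343, 512, 729, 1000, which is perfect cubes starting at 1³.
Filling track B at index 5 by its rule yields 125.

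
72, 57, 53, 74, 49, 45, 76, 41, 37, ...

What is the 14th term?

Positions follow the repeating pattern ABB; grouping by letter gives 2 tracks.
Track A: 72, 74, 76 — arithmetic with common difference +2.
Track B: 57, 53, 49, 45, 41, 37 — linear: a_n = 61 − 4·n.
Position 14 → track B, term 9 = 25.

25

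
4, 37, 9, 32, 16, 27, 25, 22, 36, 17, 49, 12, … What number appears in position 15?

Odd-indexed and even-indexed terms follow separate rules.
Subsequence A is 4, 9, 16, 25, 36, 49, which is perfect squares starting at 2².
Subsequence B is 37, 32, 27, 22, 17, 12, which is arithmetic, step −5.
The 15th slot belongs to subsequence A; its 8th term is 81.

81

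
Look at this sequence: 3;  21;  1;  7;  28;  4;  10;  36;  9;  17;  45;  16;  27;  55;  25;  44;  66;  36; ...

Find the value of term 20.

78

The terms cycle through 3 interleaved subsequences.
Subsequence A: 3, 7, 10, 17, 27, 44 — Fibonacci-style (each term is the sum of the two before it).
Subsequence B: 21, 28, 36, 45, 55, 66 — the triangular numbers T_6, T_7, ….
Subsequence C: 1, 4, 9, 16, 25, 36 — perfect squares starting at 1².
Term 20 comes from subsequence B (its 7th entry): 78.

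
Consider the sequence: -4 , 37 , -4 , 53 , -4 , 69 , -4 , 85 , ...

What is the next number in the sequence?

-4

Odd-indexed and even-indexed terms follow separate rules.
Stream A is -4, -4, -4, -4, which is constant -4.
Stream B is 37, 53, 69, 85, which is arithmetic, step +16.
Term 9 comes from stream A (its 5th entry): -4.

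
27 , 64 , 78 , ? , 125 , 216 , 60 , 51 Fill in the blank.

Reading positions in blocks of 4 reveals the pattern AABB — 2 tracks woven together.
Subsequence A is 27, 64, 125, 216, which is the cubes 3³, 4³, 5³, ….
Subsequence B is 78, ?, 60, 51, which is subtracting 9 each time.
So the missing entry in subsequence B is 69.

69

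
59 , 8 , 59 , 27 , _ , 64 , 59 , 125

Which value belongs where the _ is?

The terms cycle through 2 interleaved subsequences.
Track A: 59, 59, ?, 59 — the constant sequence 59.
Track B: 8, 27, 64, 125 — consecutive cubes n³ from n = 2.
The gap is track A's term 3; the rule gives 59.

59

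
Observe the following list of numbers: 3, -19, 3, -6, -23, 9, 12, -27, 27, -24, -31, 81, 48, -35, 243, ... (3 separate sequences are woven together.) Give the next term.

-96

Read the sequence 3 terms at a time; column i is its own pattern.
Track A: 3, -6, 12, -24, 48 — a geometric progression (common ratio -2).
Track B: -19, -23, -27, -31, -35 — subtracting 4 each time.
Track C: 3, 9, 27, 81, 243 — powers of 3.
Position 16 → track A, term 6 = -96.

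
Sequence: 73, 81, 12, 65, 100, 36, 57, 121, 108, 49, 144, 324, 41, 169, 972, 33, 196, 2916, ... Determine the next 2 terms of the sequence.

Read the sequence 3 terms at a time; column i is its own pattern.
Stream A is 73, 65, 57, 49, 41, 33, which is arithmetic, step −8.
Stream B is 81, 100, 121, 144, 169, 196, which is perfect squares starting at 9².
Stream C is 12, 36, 108, 324, 972, 2916, which is geometric with ratio 3.
Position 19 falls in stream A as its term 7, giving 25.
Position 20 falls in stream B as its term 7, giving 225.

25, 225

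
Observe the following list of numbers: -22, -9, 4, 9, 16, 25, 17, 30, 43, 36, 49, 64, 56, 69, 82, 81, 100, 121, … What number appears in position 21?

121

Positions follow the repeating pattern AAABBB; grouping by letter gives 2 tracks.
Subsequence A: -22, -9, 4, 17, 30, 43, 56, 69, 82 (arithmetic with common difference +13).
Subsequence B: 9, 16, 25, 36, 49, 64, 81, 100, 121 (consecutive squares n² from n = 3).
Position 21 → subsequence A, term 12 = 121.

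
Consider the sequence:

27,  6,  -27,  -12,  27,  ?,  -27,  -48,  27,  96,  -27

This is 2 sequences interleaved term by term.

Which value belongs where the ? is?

Positions 1, 3, 5, … form one subsequence and positions 2, 4, 6, … form another.
Subsequence A is 27, -27, 27, -27, 27, -27, which is alternating ±27.
Subsequence B is 6, -12, ?, -48, 96, which is multiplying by -2 each time.
Subsequence B's pattern makes the blank 24.

24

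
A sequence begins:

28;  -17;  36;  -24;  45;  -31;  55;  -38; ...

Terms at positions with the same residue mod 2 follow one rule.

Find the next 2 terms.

The terms cycle through 2 interleaved subsequences.
Track A = 28, 36, 45, 55: triangular numbers n(n+1)/2 for n = 7, 8, ….
Track B = -17, -24, -31, -38: linear: a_n = -10 − 7·n.
The 9th slot belongs to track A; its 5th term is 66.
Position 10 falls in track B as its term 5, giving -45.

66, -45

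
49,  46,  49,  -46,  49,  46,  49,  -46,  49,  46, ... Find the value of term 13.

49

Split by position mod 2 into 2 tracks.
Track A is 49, 49, 49, 49, 49, which is constant 49.
Track B is 46, -46, 46, -46, 46, which is alternating ±46.
Position 13 → track A, term 7 = 49.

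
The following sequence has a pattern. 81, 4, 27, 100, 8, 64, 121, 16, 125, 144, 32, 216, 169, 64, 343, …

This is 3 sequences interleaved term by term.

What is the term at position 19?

225

Split by position mod 3: positions 1, 4, 7, … form one track, and each other residue class forms its own.
Stream A is 81, 100, 121, 144, 169, which is perfect squares starting at 9².
Stream B is 4, 8, 16, 32, 64, which is powers 2^2, 2^3, 2^4, ….
Stream C is 27, 64, 125, 216, 343, which is the cubes 3³, 4³, 5³, ….
Position 19 falls in stream A as its term 7, giving 225.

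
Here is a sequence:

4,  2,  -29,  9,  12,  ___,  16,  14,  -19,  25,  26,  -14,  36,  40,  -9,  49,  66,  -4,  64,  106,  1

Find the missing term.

-24

Read the sequence 3 terms at a time; column i is its own pattern.
Subsequence A: 4, 9, 16, 25, 36, 49, 64 (perfect squares starting at 2²).
Subsequence B: 2, 12, 14, 26, 40, 66, 106 (each term equals the sum of the previous two).
Subsequence C: -29, ?, -19, -14, -9, -4, 1 (arithmetic, step +5).
Filling subsequence C at index 2 by its rule yields -24.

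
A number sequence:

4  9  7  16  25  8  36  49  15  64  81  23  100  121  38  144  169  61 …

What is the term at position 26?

361

Reading positions in blocks of 3 reveals the pattern AAB — 2 tracks woven together.
Stream A: 4, 9, 16, 25, 36, 49, 64, 81, 100, 121, 144, 169. The squares 2², 3², 4², ….
Stream B: 7, 8, 15, 23, 38, 61. Fibonacci-style (each term is the sum of the two before it).
Position 26 falls in stream A as its term 18, giving 361.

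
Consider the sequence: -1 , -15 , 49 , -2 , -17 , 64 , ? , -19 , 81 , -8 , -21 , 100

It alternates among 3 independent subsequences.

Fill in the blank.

The terms cycle through 3 interleaved subsequences.
Subsequence A is -1, -2, ?, -8, which is geometric with ratio 2.
Subsequence B is -15, -17, -19, -21, which is arithmetic with common difference −2.
Subsequence C is 49, 64, 81, 100, which is the squares 7², 8², 9², ….
Filling subsequence A at index 3 by its rule yields -4.

-4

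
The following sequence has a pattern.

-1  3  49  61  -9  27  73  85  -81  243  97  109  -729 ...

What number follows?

Positions follow the repeating pattern AABB; grouping by letter gives 2 tracks.
Subsequence A: -1, 3, -9, 27, -81, 243, -729 — geometric, ×-3 each step.
Subsequence B: 49, 61, 73, 85, 97, 109 — linear: a_n = 37 + 12·n.
Position 14 → subsequence A, term 8 = 2187.

2187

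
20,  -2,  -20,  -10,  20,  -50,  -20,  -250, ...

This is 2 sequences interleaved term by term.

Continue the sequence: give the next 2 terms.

20, -1250

Taking every 2nd term gives 2 separate tracks.
Stream A = 20, -20, 20, -20: oscillating between 20 and -20.
Stream B = -2, -10, -50, -250: geometric, ×5 each step.
Position 9 falls in stream A as its term 5, giving 20.
Term 10 comes from stream B (its 5th entry): -1250.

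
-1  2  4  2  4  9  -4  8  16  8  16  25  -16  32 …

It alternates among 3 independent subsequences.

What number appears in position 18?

49

Taking every 3rd term gives 3 separate tracks.
Subsequence A: -1, 2, -4, 8, -16 (a geometric progression (common ratio -2)).
Subsequence B: 2, 4, 8, 16, 32 (powers 2^1, 2^2, 2^3, …).
Subsequence C: 4, 9, 16, 25 (consecutive squares n² from n = 2).
Term 18 comes from subsequence C (its 6th entry): 49.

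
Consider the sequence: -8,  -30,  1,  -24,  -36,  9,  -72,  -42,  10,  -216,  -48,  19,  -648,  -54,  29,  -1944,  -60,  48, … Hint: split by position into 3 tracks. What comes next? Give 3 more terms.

-5832, -66, 77

Read the sequence 3 terms at a time; column i is its own pattern.
Subsequence A: -8, -24, -72, -216, -648, -1944 — geometric, ×3 each step.
Subsequence B: -30, -36, -42, -48, -54, -60 — subtracting 6 each time.
Subsequence C: 1, 9, 10, 19, 29, 48 — a Fibonacci-like recurrence a_n = a_{n-1} + a_{n-2}.
Position 19 → subsequence A, term 7 = -5832.
The 20th slot belongs to subsequence B; its 7th term is -66.
Position 21 falls in subsequence C as its term 7, giving 77.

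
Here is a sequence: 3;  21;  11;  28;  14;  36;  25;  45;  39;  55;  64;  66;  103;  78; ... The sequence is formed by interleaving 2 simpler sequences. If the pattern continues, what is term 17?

270

Odd-indexed and even-indexed terms follow separate rules.
Stream A is 3, 11, 14, 25, 39, 64, 103, which is Fibonacci-style (each term is the sum of the two before it).
Stream B is 21, 28, 36, 45, 55, 66, 78, which is triangular numbers n(n+1)/2 for n = 6, 7, ….
Position 17 falls in stream A as its term 9, giving 270.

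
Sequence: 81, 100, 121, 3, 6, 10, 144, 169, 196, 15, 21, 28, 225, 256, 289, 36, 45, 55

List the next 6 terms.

Reading positions in blocks of 6 reveals the pattern AAABBB — 2 tracks woven together.
Track A: 81, 100, 121, 144, 169, 196, 225, 256, 289. Perfect squares starting at 9².
Track B: 3, 6, 10, 15, 21, 28, 36, 45, 55. Triangular numbers n(n+1)/2 for n = 2, 3, ….
Position 19 → track A, term 10 = 324.
Term 20 comes from track A (its 11th entry): 361.
Term 21 comes from track A (its 12th entry): 400.
The 22nd slot belongs to track B; its 10th term is 66.
Position 23 → track B, term 11 = 78.
Position 24 falls in track B as its term 12, giving 91.

324, 361, 400, 66, 78, 91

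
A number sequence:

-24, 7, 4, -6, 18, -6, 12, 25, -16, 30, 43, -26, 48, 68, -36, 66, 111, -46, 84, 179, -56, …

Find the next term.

102

Taking every 3rd term gives 3 separate tracks.
Track A is -24, -6, 12, 30, 48, 66, 84, which is linear: a_n = -42 + 18·n.
Track B is 7, 18, 25, 43, 68, 111, 179, which is Fibonacci-style (each term is the sum of the two before it).
Track C is 4, -6, -16, -26, -36, -46, -56, which is arithmetic with common difference −10.
Position 22 → track A, term 8 = 102.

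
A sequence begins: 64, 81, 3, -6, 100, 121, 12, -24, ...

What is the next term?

144

Reading positions in blocks of 4 reveals the pattern AABB — 2 tracks woven together.
Track A is 64, 81, 100, 121, which is perfect squares starting at 8².
Track B is 3, -6, 12, -24, which is geometric with ratio -2.
Term 9 comes from track A (its 5th entry): 144.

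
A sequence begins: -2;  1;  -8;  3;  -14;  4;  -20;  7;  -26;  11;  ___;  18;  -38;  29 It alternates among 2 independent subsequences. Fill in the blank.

-32

Split by position mod 2 into 2 tracks.
Subsequence A is -2, -8, -14, -20, -26, ?, -38, which is arithmetic with common difference −6.
Subsequence B is 1, 3, 4, 7, 11, 18, 29, which is a Fibonacci-like recurrence a_n = a_{n-1} + a_{n-2}.
Subsequence A's pattern makes the blank -32.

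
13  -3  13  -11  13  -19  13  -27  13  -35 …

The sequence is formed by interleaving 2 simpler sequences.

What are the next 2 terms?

13, -43

Taking every 2nd term gives 2 separate tracks.
Track A: 13, 13, 13, 13, 13. The constant sequence 13.
Track B: -3, -11, -19, -27, -35. Arithmetic, step −8.
Position 11 → track A, term 6 = 13.
Term 12 comes from track B (its 6th entry): -43.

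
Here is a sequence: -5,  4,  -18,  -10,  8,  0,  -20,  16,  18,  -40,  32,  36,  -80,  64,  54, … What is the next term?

The terms cycle through 3 interleaved subsequences.
Stream A: -5, -10, -20, -40, -80 (multiplying by 2 each time).
Stream B: 4, 8, 16, 32, 64 (successive powers of 2).
Stream C: -18, 0, 18, 36, 54 (linear: a_n = -36 + 18·n).
Position 16 falls in stream A as its term 6, giving -160.

-160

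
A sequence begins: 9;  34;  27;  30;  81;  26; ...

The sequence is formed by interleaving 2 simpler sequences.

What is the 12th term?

Split by position mod 2 into 2 tracks.
Track A = 9, 27, 81: powers 3^2, 3^3, 3^4, ….
Track B = 34, 30, 26: arithmetic with common difference −4.
Term 12 comes from track B (its 6th entry): 14.

14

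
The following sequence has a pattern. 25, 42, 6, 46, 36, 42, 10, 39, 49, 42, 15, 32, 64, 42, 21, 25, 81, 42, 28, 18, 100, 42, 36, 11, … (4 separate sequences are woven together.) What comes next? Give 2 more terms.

The terms cycle through 4 interleaved subsequences.
Subsequence A is 25, 36, 49, 64, 81, 100, which is the squares 5², 6², 7², ….
Subsequence B is 42, 42, 42, 42, 42, 42, which is constant 42.
Subsequence C is 6, 10, 15, 21, 28, 36, which is triangular numbers starting at T_3.
Subsequence D is 46, 39, 32, 25, 18, 11, which is subtracting 7 each time.
Position 25 falls in subsequence A as its term 7, giving 121.
Position 26 → subsequence B, term 7 = 42.

121, 42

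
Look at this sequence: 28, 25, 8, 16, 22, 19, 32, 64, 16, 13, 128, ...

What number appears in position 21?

Reading positions in blocks of 4 reveals the pattern AABB — 2 tracks woven together.
Track A: 28, 25, 22, 19, 16, 13 (subtracting 3 each time).
Track B: 8, 16, 32, 64, 128 (powers 2^3, 2^4, 2^5, …).
Position 21 falls in track A as its term 11, giving -2.

-2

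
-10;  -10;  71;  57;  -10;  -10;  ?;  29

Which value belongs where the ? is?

Positions follow the repeating pattern AABB; grouping by letter gives 2 tracks.
Track A: -10, -10, -10, -10 — the constant sequence -10.
Track B: 71, 57, ?, 29 — linear: a_n = 85 − 14·n.
Filling track B at index 3 by its rule yields 43.

43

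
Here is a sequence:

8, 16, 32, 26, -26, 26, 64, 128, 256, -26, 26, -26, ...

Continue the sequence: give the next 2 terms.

512, 1024

Positions follow the repeating pattern AAABBB; grouping by letter gives 2 tracks.
Subsequence A: 8, 16, 32, 64, 128, 256 (successive powers of 2).
Subsequence B: 26, -26, 26, -26, 26, -26 (oscillating between 26 and -26).
Term 13 comes from subsequence A (its 7th entry): 512.
Term 14 comes from subsequence A (its 8th entry): 1024.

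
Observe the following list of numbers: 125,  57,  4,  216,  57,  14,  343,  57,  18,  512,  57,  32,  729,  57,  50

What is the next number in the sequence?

The terms cycle through 3 interleaved subsequences.
Track A: 125, 216, 343, 512, 729 — the cubes 5³, 6³, 7³, ….
Track B: 57, 57, 57, 57, 57 — always 57.
Track C: 4, 14, 18, 32, 50 — each term equals the sum of the previous two.
The 16th slot belongs to track A; its 6th term is 1000.

1000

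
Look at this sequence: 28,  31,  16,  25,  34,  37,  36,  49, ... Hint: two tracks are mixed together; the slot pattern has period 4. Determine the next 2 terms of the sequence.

40, 43

Positions follow the repeating pattern AABB; grouping by letter gives 2 tracks.
Track A: 28, 31, 34, 37 (linear: a_n = 25 + 3·n).
Track B: 16, 25, 36, 49 (the squares 4², 5², 6², …).
The 9th slot belongs to track A; its 5th term is 40.
Position 10 → track A, term 6 = 43.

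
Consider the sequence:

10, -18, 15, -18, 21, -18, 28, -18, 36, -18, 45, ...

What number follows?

Split by position mod 2 into 2 tracks.
Track A: 10, 15, 21, 28, 36, 45. The triangular numbers T_4, T_5, ….
Track B: -18, -18, -18, -18, -18. Constant -18.
Position 12 falls in track B as its term 6, giving -18.

-18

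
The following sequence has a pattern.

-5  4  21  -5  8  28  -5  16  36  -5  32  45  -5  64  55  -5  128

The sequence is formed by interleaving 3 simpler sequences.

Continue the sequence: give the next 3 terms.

Split by position mod 3: positions 1, 4, 7, … form one track, and each other residue class forms its own.
Subsequence A: -5, -5, -5, -5, -5, -5. The constant sequence -5.
Subsequence B: 4, 8, 16, 32, 64, 128. Geometric, ×2 each step.
Subsequence C: 21, 28, 36, 45, 55. Triangular numbers n(n+1)/2 for n = 6, 7, ….
Term 18 comes from subsequence C (its 6th entry): 66.
The 19th slot belongs to subsequence A; its 7th term is -5.
Position 20 → subsequence B, term 7 = 256.

66, -5, 256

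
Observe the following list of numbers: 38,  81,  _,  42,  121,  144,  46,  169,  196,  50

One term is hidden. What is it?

The slot pattern repeats as ABB (period 3), so there are 2 interleaved tracks.
Stream A: 38, 42, 46, 50. Adding 4 each time.
Stream B: 81, ?, 121, 144, 169, 196. Consecutive squares n² from n = 9.
So the missing entry in stream B is 100.

100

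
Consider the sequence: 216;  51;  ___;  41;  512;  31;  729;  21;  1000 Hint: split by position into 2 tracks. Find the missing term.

The terms cycle through 2 interleaved subsequences.
Subsequence A is 216, ?, 512, 729, 1000, which is the cubes 6³, 7³, 8³, ….
Subsequence B is 51, 41, 31, 21, which is arithmetic, step −10.
Subsequence A's pattern makes the blank 343.

343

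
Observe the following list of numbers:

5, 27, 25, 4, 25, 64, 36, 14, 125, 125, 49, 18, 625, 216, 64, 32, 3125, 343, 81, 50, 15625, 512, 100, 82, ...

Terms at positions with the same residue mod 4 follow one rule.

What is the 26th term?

The terms cycle through 4 interleaved subsequences.
Subsequence A: 5, 25, 125, 625, 3125, 15625 (powers of 5).
Subsequence B: 27, 64, 125, 216, 343, 512 (the cubes 3³, 4³, 5³, …).
Subsequence C: 25, 36, 49, 64, 81, 100 (perfect squares starting at 5²).
Subsequence D: 4, 14, 18, 32, 50, 82 (each term equals the sum of the previous two).
Position 26 falls in subsequence B as its term 7, giving 729.

729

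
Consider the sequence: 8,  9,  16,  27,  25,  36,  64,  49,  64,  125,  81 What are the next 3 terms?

The slot pattern repeats as ABB (period 3), so there are 2 interleaved tracks.
Track A: 8, 27, 64, 125 (consecutive cubes n³ from n = 2).
Track B: 9, 16, 25, 36, 49, 64, 81 (consecutive squares n² from n = 3).
Position 12 → track B, term 8 = 100.
Term 13 comes from track A (its 5th entry): 216.
Position 14 → track B, term 9 = 121.

100, 216, 121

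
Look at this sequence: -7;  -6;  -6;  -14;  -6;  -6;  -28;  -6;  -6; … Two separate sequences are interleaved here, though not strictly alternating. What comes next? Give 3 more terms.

Positions follow the repeating pattern ABB; grouping by letter gives 2 tracks.
Stream A = -7, -14, -28: geometric, ×2 each step.
Stream B = -6, -6, -6, -6, -6, -6: always -6.
Term 10 comes from stream A (its 4th entry): -56.
Position 11 falls in stream B as its term 7, giving -6.
The 12th slot belongs to stream B; its 8th term is -6.

-56, -6, -6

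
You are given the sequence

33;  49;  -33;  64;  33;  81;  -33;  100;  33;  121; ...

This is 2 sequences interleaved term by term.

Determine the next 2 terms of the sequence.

-33, 144

The terms cycle through 2 interleaved subsequences.
Track A = 33, -33, 33, -33, 33: oscillating between 33 and -33.
Track B = 49, 64, 81, 100, 121: perfect squares starting at 7².
Term 11 comes from track A (its 6th entry): -33.
The 12th slot belongs to track B; its 6th term is 144.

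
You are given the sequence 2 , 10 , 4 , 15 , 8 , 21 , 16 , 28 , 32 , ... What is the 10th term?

The terms cycle through 2 interleaved subsequences.
Subsequence A: 2, 4, 8, 16, 32 (multiplying by 2 each time).
Subsequence B: 10, 15, 21, 28 (the triangular numbers T_4, T_5, …).
Position 10 → subsequence B, term 5 = 36.

36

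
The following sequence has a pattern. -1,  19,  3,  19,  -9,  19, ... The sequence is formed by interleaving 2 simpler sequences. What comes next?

Taking every 2nd term gives 2 separate tracks.
Track A is -1, 3, -9, which is multiplying by -3 each time.
Track B is 19, 19, 19, which is always 19.
Position 7 → track A, term 4 = 27.

27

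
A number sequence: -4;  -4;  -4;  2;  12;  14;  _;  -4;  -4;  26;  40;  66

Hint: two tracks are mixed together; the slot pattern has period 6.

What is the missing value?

The slot pattern repeats as AAABBB (period 6), so there are 2 interleaved tracks.
Stream A is -4, -4, -4, ?, -4, -4, which is the constant sequence -4.
Stream B is 2, 12, 14, 26, 40, 66, which is each term equals the sum of the previous two.
So the missing entry in stream A is -4.

-4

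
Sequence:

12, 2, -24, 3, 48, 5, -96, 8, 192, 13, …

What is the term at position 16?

55

Split by position mod 2 into 2 tracks.
Stream A: 12, -24, 48, -96, 192 (geometric with ratio -2).
Stream B: 2, 3, 5, 8, 13 (each term equals the sum of the previous two).
The 16th slot belongs to stream B; its 8th term is 55.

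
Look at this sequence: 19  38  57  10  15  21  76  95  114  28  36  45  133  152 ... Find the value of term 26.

Reading positions in blocks of 6 reveals the pattern AAABBB — 2 tracks woven together.
Track A: 19, 38, 57, 76, 95, 114, 133, 152. Adding 19 each time.
Track B: 10, 15, 21, 28, 36, 45. The triangular numbers T_4, T_5, ….
Term 26 comes from track A (its 14th entry): 266.

266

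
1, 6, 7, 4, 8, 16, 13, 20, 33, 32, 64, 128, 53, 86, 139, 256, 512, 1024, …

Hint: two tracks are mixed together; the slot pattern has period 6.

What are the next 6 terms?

Reading positions in blocks of 6 reveals the pattern AAABBB — 2 tracks woven together.
Track A: 1, 6, 7, 13, 20, 33, 53, 86, 139 (Fibonacci-style (each term is the sum of the two before it)).
Track B: 4, 8, 16, 32, 64, 128, 256, 512, 1024 (powers 2^2, 2^3, 2^4, …).
Term 19 comes from track A (its 10th entry): 225.
Position 20 falls in track A as its term 11, giving 364.
The 21st slot belongs to track A; its 12th term is 589.
Position 22 falls in track B as its term 10, giving 2048.
Term 23 comes from track B (its 11th entry): 4096.
Position 24 falls in track B as its term 12, giving 8192.

225, 364, 589, 2048, 4096, 8192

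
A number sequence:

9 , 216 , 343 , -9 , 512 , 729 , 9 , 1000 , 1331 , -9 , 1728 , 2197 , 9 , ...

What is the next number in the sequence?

2744

Positions follow the repeating pattern ABB; grouping by letter gives 2 tracks.
Subsequence A is 9, -9, 9, -9, 9, which is the oscillation 9·(−1)^(n+1).
Subsequence B is 216, 343, 512, 729, 1000, 1331, 1728, 2197, which is perfect cubes starting at 6³.
Position 14 falls in subsequence B as its term 9, giving 2744.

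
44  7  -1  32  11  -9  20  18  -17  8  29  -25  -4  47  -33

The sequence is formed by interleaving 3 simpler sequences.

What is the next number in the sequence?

The terms cycle through 3 interleaved subsequences.
Track A = 44, 32, 20, 8, -4: subtracting 12 each time.
Track B = 7, 11, 18, 29, 47: each term equals the sum of the previous two.
Track C = -1, -9, -17, -25, -33: subtracting 8 each time.
Position 16 falls in track A as its term 6, giving -16.

-16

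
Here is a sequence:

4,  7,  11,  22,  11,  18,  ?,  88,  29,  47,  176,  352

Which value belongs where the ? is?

44

Reading positions in blocks of 4 reveals the pattern AABB — 2 tracks woven together.
Track A: 4, 7, 11, 18, 29, 47 (each term equals the sum of the previous two).
Track B: 11, 22, ?, 88, 176, 352 (geometric, ×2 each step).
The gap is track B's term 3; the rule gives 44.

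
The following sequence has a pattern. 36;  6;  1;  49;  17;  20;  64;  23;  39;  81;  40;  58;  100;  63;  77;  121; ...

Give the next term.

103

Split by position mod 3 into 3 tracks.
Stream A: 36, 49, 64, 81, 100, 121 — consecutive squares n² from n = 6.
Stream B: 6, 17, 23, 40, 63 — Fibonacci-style (each term is the sum of the two before it).
Stream C: 1, 20, 39, 58, 77 — arithmetic, step +19.
Term 17 comes from stream B (its 6th entry): 103.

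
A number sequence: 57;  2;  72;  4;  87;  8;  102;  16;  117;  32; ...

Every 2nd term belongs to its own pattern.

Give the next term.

132

Split by position mod 2 into 2 tracks.
Subsequence A: 57, 72, 87, 102, 117. Adding 15 each time.
Subsequence B: 2, 4, 8, 16, 32. A geometric progression (common ratio 2).
Term 11 comes from subsequence A (its 6th entry): 132.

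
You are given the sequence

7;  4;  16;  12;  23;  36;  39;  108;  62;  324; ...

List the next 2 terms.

101, 972

Taking every 2nd term gives 2 separate tracks.
Stream A: 7, 16, 23, 39, 62 (a Fibonacci-like recurrence a_n = a_{n-1} + a_{n-2}).
Stream B: 4, 12, 36, 108, 324 (geometric with ratio 3).
Position 11 → stream A, term 6 = 101.
Position 12 → stream B, term 6 = 972.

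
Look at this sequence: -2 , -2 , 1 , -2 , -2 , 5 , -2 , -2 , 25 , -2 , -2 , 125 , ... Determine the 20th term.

-2

Positions follow the repeating pattern AAB; grouping by letter gives 2 tracks.
Track A is -2, -2, -2, -2, -2, -2, -2, -2, which is constant -2.
Track B is 1, 5, 25, 125, which is powers 5^0, 5^1, 5^2, ….
The 20th slot belongs to track A; its 14th term is -2.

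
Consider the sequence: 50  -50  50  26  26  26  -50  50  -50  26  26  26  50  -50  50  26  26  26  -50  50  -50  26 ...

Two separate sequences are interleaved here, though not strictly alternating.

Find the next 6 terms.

Positions follow the repeating pattern AAABBB; grouping by letter gives 2 tracks.
Track A is 50, -50, 50, -50, 50, -50, 50, -50, 50, -50, 50, -50, which is oscillating between 50 and -50.
Track B is 26, 26, 26, 26, 26, 26, 26, 26, 26, 26, which is always 26.
Position 23 falls in track B as its term 11, giving 26.
The 24th slot belongs to track B; its 12th term is 26.
Term 25 comes from track A (its 13th entry): 50.
Term 26 comes from track A (its 14th entry): -50.
Term 27 comes from track A (its 15th entry): 50.
Position 28 falls in track B as its term 13, giving 26.

26, 26, 50, -50, 50, 26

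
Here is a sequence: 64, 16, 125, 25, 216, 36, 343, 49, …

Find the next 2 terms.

Positions 1, 3, 5, … form one subsequence and positions 2, 4, 6, … form another.
Track A = 64, 125, 216, 343: the cubes 4³, 5³, 6³, ….
Track B = 16, 25, 36, 49: consecutive squares n² from n = 4.
Term 9 comes from track A (its 5th entry): 512.
Term 10 comes from track B (its 5th entry): 64.

512, 64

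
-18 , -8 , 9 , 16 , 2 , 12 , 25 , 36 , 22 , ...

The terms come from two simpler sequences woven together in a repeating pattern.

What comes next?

32

Positions follow the repeating pattern AABB; grouping by letter gives 2 tracks.
Track A = -18, -8, 2, 12, 22: adding 10 each time.
Track B = 9, 16, 25, 36: the squares 3², 4², 5², ….
Position 10 falls in track A as its term 6, giving 32.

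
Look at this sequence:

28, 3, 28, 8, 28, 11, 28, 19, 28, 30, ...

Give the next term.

The terms cycle through 2 interleaved subsequences.
Stream A is 28, 28, 28, 28, 28, which is always 28.
Stream B is 3, 8, 11, 19, 30, which is Fibonacci-style (each term is the sum of the two before it).
Position 11 → stream A, term 6 = 28.

28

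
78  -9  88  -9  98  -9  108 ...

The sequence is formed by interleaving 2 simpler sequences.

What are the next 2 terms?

Taking every 2nd term gives 2 separate tracks.
Track A = 78, 88, 98, 108: arithmetic, step +10.
Track B = -9, -9, -9: always -9.
The 8th slot belongs to track B; its 4th term is -9.
The 9th slot belongs to track A; its 5th term is 118.

-9, 118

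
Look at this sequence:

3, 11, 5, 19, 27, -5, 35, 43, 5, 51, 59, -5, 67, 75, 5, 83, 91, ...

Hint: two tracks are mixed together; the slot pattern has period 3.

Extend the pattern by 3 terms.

-5, 99, 107

Reading positions in blocks of 3 reveals the pattern AAB — 2 tracks woven together.
Stream A = 3, 11, 19, 27, 35, 43, 51, 59, 67, 75, 83, 91: adding 8 each time.
Stream B = 5, -5, 5, -5, 5: oscillating between 5 and -5.
Term 18 comes from stream B (its 6th entry): -5.
Position 19 → stream A, term 13 = 99.
Position 20 falls in stream A as its term 14, giving 107.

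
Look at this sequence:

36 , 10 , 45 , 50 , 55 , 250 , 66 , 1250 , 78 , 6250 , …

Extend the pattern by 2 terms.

91, 31250

The terms cycle through 2 interleaved subsequences.
Subsequence A: 36, 45, 55, 66, 78 — triangular numbers n(n+1)/2 for n = 8, 9, ….
Subsequence B: 10, 50, 250, 1250, 6250 — geometric with ratio 5.
Term 11 comes from subsequence A (its 6th entry): 91.
The 12th slot belongs to subsequence B; its 6th term is 31250.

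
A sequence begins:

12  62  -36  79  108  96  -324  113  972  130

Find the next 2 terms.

Positions 1, 3, 5, … form one subsequence and positions 2, 4, 6, … form another.
Subsequence A: 12, -36, 108, -324, 972 (a geometric progression (common ratio -3)).
Subsequence B: 62, 79, 96, 113, 130 (arithmetic with common difference +17).
Term 11 comes from subsequence A (its 6th entry): -2916.
The 12th slot belongs to subsequence B; its 6th term is 147.

-2916, 147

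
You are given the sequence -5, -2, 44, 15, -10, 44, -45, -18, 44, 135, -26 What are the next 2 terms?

44, -405

Split by position mod 3: positions 1, 4, 7, … form one track, and each other residue class forms its own.
Track A: -5, 15, -45, 135 — a geometric progression (common ratio -3).
Track B: -2, -10, -18, -26 — arithmetic with common difference −8.
Track C: 44, 44, 44 — the constant sequence 44.
Term 12 comes from track C (its 4th entry): 44.
Position 13 falls in track A as its term 5, giving -405.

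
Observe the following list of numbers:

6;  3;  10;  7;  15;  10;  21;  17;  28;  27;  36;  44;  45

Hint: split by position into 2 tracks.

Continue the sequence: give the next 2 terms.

71, 55

Odd-indexed and even-indexed terms follow separate rules.
Subsequence A: 6, 10, 15, 21, 28, 36, 45 — the triangular numbers T_3, T_4, ….
Subsequence B: 3, 7, 10, 17, 27, 44 — each term equals the sum of the previous two.
Position 14 falls in subsequence B as its term 7, giving 71.
Position 15 → subsequence A, term 8 = 55.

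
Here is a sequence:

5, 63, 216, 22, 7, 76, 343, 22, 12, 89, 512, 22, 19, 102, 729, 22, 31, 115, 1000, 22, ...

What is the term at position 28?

22

Taking every 4th term gives 4 separate tracks.
Subsequence A = 5, 7, 12, 19, 31: Fibonacci-style (each term is the sum of the two before it).
Subsequence B = 63, 76, 89, 102, 115: arithmetic, step +13.
Subsequence C = 216, 343, 512, 729, 1000: perfect cubes starting at 6³.
Subsequence D = 22, 22, 22, 22, 22: constant 22.
Position 28 falls in subsequence D as its term 7, giving 22.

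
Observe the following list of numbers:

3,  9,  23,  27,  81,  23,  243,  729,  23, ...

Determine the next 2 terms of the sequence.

Reading positions in blocks of 3 reveals the pattern AAB — 2 tracks woven together.
Subsequence A = 3, 9, 27, 81, 243, 729: a geometric progression (common ratio 3).
Subsequence B = 23, 23, 23: constant 23.
Position 10 falls in subsequence A as its term 7, giving 2187.
Position 11 falls in subsequence A as its term 8, giving 6561.

2187, 6561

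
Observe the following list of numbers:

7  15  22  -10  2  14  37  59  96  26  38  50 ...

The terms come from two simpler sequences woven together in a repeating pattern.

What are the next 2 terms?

Positions follow the repeating pattern AAABBB; grouping by letter gives 2 tracks.
Subsequence A: 7, 15, 22, 37, 59, 96 — a Fibonacci-like recurrence a_n = a_{n-1} + a_{n-2}.
Subsequence B: -10, 2, 14, 26, 38, 50 — linear: a_n = -22 + 12·n.
Position 13 → subsequence A, term 7 = 155.
Term 14 comes from subsequence A (its 8th entry): 251.

155, 251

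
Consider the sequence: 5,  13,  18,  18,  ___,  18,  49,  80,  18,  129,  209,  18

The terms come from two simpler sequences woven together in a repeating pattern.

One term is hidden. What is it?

31

Positions follow the repeating pattern AAB; grouping by letter gives 2 tracks.
Stream A: 5, 13, 18, ?, 49, 80, 129, 209 — a Fibonacci-like recurrence a_n = a_{n-1} + a_{n-2}.
Stream B: 18, 18, 18, 18 — always 18.
The gap is stream A's term 4; the rule gives 31.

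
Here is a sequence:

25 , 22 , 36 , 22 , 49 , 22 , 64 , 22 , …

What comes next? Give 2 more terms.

81, 22

Positions 1, 3, 5, … form one subsequence and positions 2, 4, 6, … form another.
Subsequence A: 25, 36, 49, 64 — the squares 5², 6², 7², ….
Subsequence B: 22, 22, 22, 22 — the constant sequence 22.
Term 9 comes from subsequence A (its 5th entry): 81.
Position 10 → subsequence B, term 5 = 22.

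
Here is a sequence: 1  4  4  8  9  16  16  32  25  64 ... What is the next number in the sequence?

Split by position mod 2 into 2 tracks.
Stream A: 1, 4, 9, 16, 25. Consecutive squares n² from n = 1.
Stream B: 4, 8, 16, 32, 64. Powers of 2.
Position 11 falls in stream A as its term 6, giving 36.

36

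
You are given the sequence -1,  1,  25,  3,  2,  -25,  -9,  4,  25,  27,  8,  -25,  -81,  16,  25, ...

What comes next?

243

The terms cycle through 3 interleaved subsequences.
Stream A: -1, 3, -9, 27, -81 — geometric with ratio -3.
Stream B: 1, 2, 4, 8, 16 — powers of 2.
Stream C: 25, -25, 25, -25, 25 — the oscillation 25·(−1)^(n+1).
Term 16 comes from stream A (its 6th entry): 243.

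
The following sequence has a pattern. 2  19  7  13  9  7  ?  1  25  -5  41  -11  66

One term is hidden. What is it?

16

Split by position mod 2 into 2 tracks.
Track A = 2, 7, 9, ?, 25, 41, 66: Fibonacci-style (each term is the sum of the two before it).
Track B = 19, 13, 7, 1, -5, -11: arithmetic, step −6.
Filling track A at index 4 by its rule yields 16.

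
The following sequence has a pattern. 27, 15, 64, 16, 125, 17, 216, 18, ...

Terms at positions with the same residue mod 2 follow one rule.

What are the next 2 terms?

343, 19

The terms cycle through 2 interleaved subsequences.
Subsequence A: 27, 64, 125, 216 — consecutive cubes n³ from n = 3.
Subsequence B: 15, 16, 17, 18 — linear: a_n = 14 + n.
Term 9 comes from subsequence A (its 5th entry): 343.
Position 10 → subsequence B, term 5 = 19.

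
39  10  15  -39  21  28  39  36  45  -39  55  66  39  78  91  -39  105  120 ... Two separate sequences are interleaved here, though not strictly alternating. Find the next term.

39

Positions follow the repeating pattern ABB; grouping by letter gives 2 tracks.
Track A: 39, -39, 39, -39, 39, -39. Oscillating between 39 and -39.
Track B: 10, 15, 21, 28, 36, 45, 55, 66, 78, 91, 105, 120. Triangular numbers starting at T_4.
Position 19 falls in track A as its term 7, giving 39.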